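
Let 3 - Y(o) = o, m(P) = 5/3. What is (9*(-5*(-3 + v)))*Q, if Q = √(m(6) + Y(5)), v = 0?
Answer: 45*I*√3 ≈ 77.942*I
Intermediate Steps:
m(P) = 5/3 (m(P) = 5*(⅓) = 5/3)
Y(o) = 3 - o
Q = I*√3/3 (Q = √(5/3 + (3 - 1*5)) = √(5/3 + (3 - 5)) = √(5/3 - 2) = √(-⅓) = I*√3/3 ≈ 0.57735*I)
(9*(-5*(-3 + v)))*Q = (9*(-5*(-3 + 0)))*(I*√3/3) = (9*(-5*(-3)))*(I*√3/3) = (9*15)*(I*√3/3) = 135*(I*√3/3) = 45*I*√3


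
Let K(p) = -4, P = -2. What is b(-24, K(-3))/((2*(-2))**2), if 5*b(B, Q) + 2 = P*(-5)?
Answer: 1/10 ≈ 0.10000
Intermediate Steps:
b(B, Q) = 8/5 (b(B, Q) = -2/5 + (-2*(-5))/5 = -2/5 + (1/5)*10 = -2/5 + 2 = 8/5)
b(-24, K(-3))/((2*(-2))**2) = 8/(5*((2*(-2))**2)) = 8/(5*((-4)**2)) = (8/5)/16 = (8/5)*(1/16) = 1/10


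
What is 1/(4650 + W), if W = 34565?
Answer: 1/39215 ≈ 2.5500e-5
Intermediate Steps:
1/(4650 + W) = 1/(4650 + 34565) = 1/39215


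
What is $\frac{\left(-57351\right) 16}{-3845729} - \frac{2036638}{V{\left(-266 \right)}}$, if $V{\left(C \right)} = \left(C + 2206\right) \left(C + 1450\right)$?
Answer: $- \frac{2862315285871}{4416742841920} \approx -0.64806$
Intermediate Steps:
$V{\left(C \right)} = \left(1450 + C\right) \left(2206 + C\right)$ ($V{\left(C \right)} = \left(2206 + C\right) \left(1450 + C\right) = \left(1450 + C\right) \left(2206 + C\right)$)
$\frac{\left(-57351\right) 16}{-3845729} - \frac{2036638}{V{\left(-266 \right)}} = \frac{\left(-57351\right) 16}{-3845729} - \frac{2036638}{3198700 + \left(-266\right)^{2} + 3656 \left(-266\right)} = \left(-917616\right) \left(- \frac{1}{3845729}\right) - \frac{2036638}{3198700 + 70756 - 972496} = \frac{917616}{3845729} - \frac{2036638}{2296960} = \frac{917616}{3845729} - \frac{1018319}{1148480} = - \frac{2862315285871}{4416742841920}$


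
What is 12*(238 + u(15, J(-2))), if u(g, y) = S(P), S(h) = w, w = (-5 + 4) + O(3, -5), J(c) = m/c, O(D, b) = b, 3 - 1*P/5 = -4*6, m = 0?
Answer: 2784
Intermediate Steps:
P = 135 (P = 15 - (-20)*6 = 15 - 5*(-24) = 15 + 120 = 135)
J(c) = 0 (J(c) = 0/c = 0)
w = -6 (w = (-5 + 4) - 5 = -1 - 5 = -6)
S(h) = -6
u(g, y) = -6
12*(238 + u(15, J(-2))) = 12*(238 - 6) = 12*232 = 2784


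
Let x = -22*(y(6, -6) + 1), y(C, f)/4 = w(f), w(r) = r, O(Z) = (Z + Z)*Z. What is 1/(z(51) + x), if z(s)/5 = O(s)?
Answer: 1/26516 ≈ 3.7713e-5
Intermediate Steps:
O(Z) = 2*Z² (O(Z) = (2*Z)*Z = 2*Z²)
z(s) = 10*s² (z(s) = 5*(2*s²) = 10*s²)
y(C, f) = 4*f
x = 506 (x = -22*(4*(-6) + 1) = -22*(-24 + 1) = -22*(-23) = 506)
1/(z(51) + x) = 1/(10*51² + 506) = 1/(10*2601 + 506) = 1/(26010 + 506) = 1/26516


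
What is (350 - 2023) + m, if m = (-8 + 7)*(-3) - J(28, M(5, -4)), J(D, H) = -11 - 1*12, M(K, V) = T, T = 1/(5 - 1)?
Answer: -1647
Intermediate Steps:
T = ¼ (T = 1/4 = ¼ ≈ 0.25000)
M(K, V) = ¼
J(D, H) = -23 (J(D, H) = -11 - 12 = -23)
m = 26 (m = (-8 + 7)*(-3) - 1*(-23) = -1*(-3) + 23 = 3 + 23 = 26)
(350 - 2023) + m = (350 - 2023) + 26 = -1673 + 26 = -1647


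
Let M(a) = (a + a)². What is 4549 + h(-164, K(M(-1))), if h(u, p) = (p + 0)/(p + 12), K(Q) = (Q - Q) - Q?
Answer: 9097/2 ≈ 4548.5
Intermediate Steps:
M(a) = 4*a² (M(a) = (2*a)² = 4*a²)
K(Q) = -Q (K(Q) = 0 - Q = -Q)
h(u, p) = p/(12 + p)
4549 + h(-164, K(M(-1))) = 4549 + (-4*(-1)²)/(12 - 4*(-1)²) = 4549 + (-4)/(12 - 4) = 4549 + (-1*4)/(12 - 1*4) = 4549 - 4/(12 - 4) = 4549 - 4/8 = 4549 - 4*⅛ = 4549 - ½ = 9097/2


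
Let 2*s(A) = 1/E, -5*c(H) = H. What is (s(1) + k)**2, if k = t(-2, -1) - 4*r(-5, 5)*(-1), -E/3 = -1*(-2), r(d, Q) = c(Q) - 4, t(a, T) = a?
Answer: 70225/144 ≈ 487.67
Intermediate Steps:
c(H) = -H/5
r(d, Q) = -4 - Q/5 (r(d, Q) = -Q/5 - 4 = -4 - Q/5)
E = -6 (E = -(-3)*(-2) = -3*2 = -6)
s(A) = -1/12 (s(A) = (1/2)/(-6) = (1/2)*(-1/6) = -1/12)
k = -22 (k = -2 - 4*(-4 - 1/5*5)*(-1) = -2 - 4*(-4 - 1)*(-1) = -2 - 4*(-5)*(-1) = -2 + 20*(-1) = -2 - 20 = -22)
(s(1) + k)**2 = (-1/12 - 22)**2 = (-265/12)**2 = 70225/144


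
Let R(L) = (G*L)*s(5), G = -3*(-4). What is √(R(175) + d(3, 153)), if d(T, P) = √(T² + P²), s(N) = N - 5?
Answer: √3*2602^(¼) ≈ 12.370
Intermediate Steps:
s(N) = -5 + N
d(T, P) = √(P² + T²)
G = 12
R(L) = 0 (R(L) = (12*L)*(-5 + 5) = (12*L)*0 = 0)
√(R(175) + d(3, 153)) = √(0 + √(153² + 3²)) = √(0 + √(23409 + 9)) = √(0 + √23418) = √(0 + 3*√2602) = √(3*√2602) = √3*2602^(¼)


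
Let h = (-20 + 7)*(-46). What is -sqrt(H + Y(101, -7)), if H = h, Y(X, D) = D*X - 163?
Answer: -4*I*sqrt(17) ≈ -16.492*I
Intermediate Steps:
h = 598 (h = -13*(-46) = 598)
Y(X, D) = -163 + D*X
H = 598
-sqrt(H + Y(101, -7)) = -sqrt(598 + (-163 - 7*101)) = -sqrt(598 + (-163 - 707)) = -sqrt(598 - 870) = -sqrt(-272) = -4*I*sqrt(17)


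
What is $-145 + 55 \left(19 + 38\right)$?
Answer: $2990$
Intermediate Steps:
$-145 + 55 \left(19 + 38\right) = -145 + 55 \cdot 57 = -145 + 3135 = 2990$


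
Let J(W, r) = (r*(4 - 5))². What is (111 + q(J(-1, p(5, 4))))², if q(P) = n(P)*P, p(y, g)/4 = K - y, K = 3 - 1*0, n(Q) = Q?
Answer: 17698849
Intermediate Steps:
K = 3 (K = 3 + 0 = 3)
p(y, g) = 12 - 4*y (p(y, g) = 4*(3 - y) = 12 - 4*y)
J(W, r) = r² (J(W, r) = (r*(-1))² = (-r)² = r²)
q(P) = P² (q(P) = P*P = P²)
(111 + q(J(-1, p(5, 4))))² = (111 + ((12 - 4*5)²)²)² = (111 + ((12 - 20)²)²)² = (111 + ((-8)²)²)² = (111 + 64²)² = (111 + 4096)² = 4207² = 17698849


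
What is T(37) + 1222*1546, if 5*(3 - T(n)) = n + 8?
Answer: 1889206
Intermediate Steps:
T(n) = 7/5 - n/5 (T(n) = 3 - (n + 8)/5 = 3 - (8 + n)/5 = 3 + (-8/5 - n/5) = 7/5 - n/5)
T(37) + 1222*1546 = (7/5 - 1/5*37) + 1222*1546 = (7/5 - 37/5) + 1889212 = -6 + 1889212 = 1889206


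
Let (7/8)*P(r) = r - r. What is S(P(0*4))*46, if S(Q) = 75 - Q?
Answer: 3450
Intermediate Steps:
P(r) = 0 (P(r) = 8*(r - r)/7 = (8/7)*0 = 0)
S(P(0*4))*46 = (75 - 1*0)*46 = (75 + 0)*46 = 75*46 = 3450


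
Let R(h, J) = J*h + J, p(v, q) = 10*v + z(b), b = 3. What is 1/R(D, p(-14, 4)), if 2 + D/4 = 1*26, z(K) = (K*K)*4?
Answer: -1/10088 ≈ -9.9128e-5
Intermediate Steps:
z(K) = 4*K² (z(K) = K²*4 = 4*K²)
p(v, q) = 36 + 10*v (p(v, q) = 10*v + 4*3² = 10*v + 4*9 = 10*v + 36 = 36 + 10*v)
D = 96 (D = -8 + 4*(1*26) = -8 + 4*26 = -8 + 104 = 96)
R(h, J) = J + J*h
1/R(D, p(-14, 4)) = 1/((36 + 10*(-14))*(1 + 96)) = 1/((36 - 140)*97) = 1/(-104*97) = 1/(-10088) = -1/10088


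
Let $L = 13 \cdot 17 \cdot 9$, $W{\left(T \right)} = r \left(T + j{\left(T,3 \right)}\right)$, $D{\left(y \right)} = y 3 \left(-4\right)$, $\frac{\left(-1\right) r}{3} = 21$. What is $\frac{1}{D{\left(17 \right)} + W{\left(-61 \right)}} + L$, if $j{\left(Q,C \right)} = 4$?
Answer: $\frac{6736744}{3387} \approx 1989.0$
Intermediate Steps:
$r = -63$ ($r = \left(-3\right) 21 = -63$)
$D{\left(y \right)} = - 12 y$ ($D{\left(y \right)} = 3 y \left(-4\right) = - 12 y$)
$W{\left(T \right)} = -252 - 63 T$ ($W{\left(T \right)} = - 63 \left(T + 4\right) = - 63 \left(4 + T\right) = -252 - 63 T$)
$L = 1989$ ($L = 221 \cdot 9 = 1989$)
$\frac{1}{D{\left(17 \right)} + W{\left(-61 \right)}} + L = \frac{1}{\left(-12\right) 17 - -3591} + 1989 = \frac{1}{-204 + \left(-252 + 3843\right)} + 1989 = \frac{1}{-204 + 3591} + 1989 = \frac{1}{3387} + 1989 = \frac{6736744}{3387}$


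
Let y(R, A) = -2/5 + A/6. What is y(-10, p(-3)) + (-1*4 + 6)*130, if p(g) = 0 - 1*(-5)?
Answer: 7813/30 ≈ 260.43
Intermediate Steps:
p(g) = 5 (p(g) = 0 + 5 = 5)
y(R, A) = -⅖ + A/6 (y(R, A) = -2*⅕ + A*(⅙) = -⅖ + A/6)
y(-10, p(-3)) + (-1*4 + 6)*130 = (-⅖ + (⅙)*5) + (-1*4 + 6)*130 = (-⅖ + ⅚) + (-4 + 6)*130 = 13/30 + 2*130 = 13/30 + 260 = 7813/30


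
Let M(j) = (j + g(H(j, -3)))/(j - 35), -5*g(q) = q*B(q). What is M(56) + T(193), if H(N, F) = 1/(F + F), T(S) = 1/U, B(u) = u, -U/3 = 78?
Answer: 130817/49140 ≈ 2.6621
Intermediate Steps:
U = -234 (U = -3*78 = -234)
T(S) = -1/234 (T(S) = 1/(-234) = -1/234)
H(N, F) = 1/(2*F)
g(q) = -q**2/5 (g(q) = -q*q/5 = -q**2/5)
M(j) = (-1/180 + j)/(-35 + j) (M(j) = (j - ((1/2)/(-3))**2/5)/(j - 35) = (j - ((1/2)*(-1/3))**2/5)/(-35 + j) = (j - (-1/6)**2/5)/(-35 + j) = (j - 1/5*1/36)/(-35 + j) = (j - 1/180)/(-35 + j) = (-1/180 + j)/(-35 + j))
M(56) + T(193) = (-1/180 + 56)/(-35 + 56) - 1/234 = (10079/180)/21 - 1/234 = (1/21)*(10079/180) - 1/234 = 10079/3780 - 1/234 = 130817/49140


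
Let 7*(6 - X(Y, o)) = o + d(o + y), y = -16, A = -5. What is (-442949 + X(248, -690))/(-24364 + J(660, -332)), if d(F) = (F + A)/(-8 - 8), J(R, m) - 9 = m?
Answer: 49599287/2764944 ≈ 17.939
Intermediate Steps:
J(R, m) = 9 + m
d(F) = 5/16 - F/16 (d(F) = (F - 5)/(-8 - 8) = (-5 + F)/(-16) = (-5 + F)*(-1/16) = 5/16 - F/16)
X(Y, o) = 93/16 - 15*o/112 (X(Y, o) = 6 - (o + (5/16 - (o - 16)/16))/7 = 6 - (o + (5/16 - (-16 + o)/16))/7 = 6 - (o + (5/16 + (1 - o/16)))/7 = 6 - (o + (21/16 - o/16))/7 = 6 - (21/16 + 15*o/16)/7 = 6 + (-3/16 - 15*o/112) = 93/16 - 15*o/112)
(-442949 + X(248, -690))/(-24364 + J(660, -332)) = (-442949 + (93/16 - 15/112*(-690)))/(-24364 + (9 - 332)) = (-442949 + (93/16 + 5175/56))/(-24364 - 323) = (-442949 + 11001/112)/(-24687) = -49599287/112*(-1/24687) = 49599287/2764944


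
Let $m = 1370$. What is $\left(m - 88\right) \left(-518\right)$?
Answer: $-664076$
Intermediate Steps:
$\left(m - 88\right) \left(-518\right) = \left(1370 - 88\right) \left(-518\right) = 1282 \left(-518\right) = -664076$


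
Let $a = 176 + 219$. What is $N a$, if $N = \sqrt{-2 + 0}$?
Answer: $395 i \sqrt{2} \approx 558.61 i$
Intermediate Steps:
$a = 395$
$N = i \sqrt{2}$ ($N = \sqrt{-2} = i \sqrt{2} \approx 1.4142 i$)
$N a = i \sqrt{2} \cdot 395 = 395 i \sqrt{2}$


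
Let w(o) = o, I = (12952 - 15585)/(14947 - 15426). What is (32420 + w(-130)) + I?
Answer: 15469543/479 ≈ 32296.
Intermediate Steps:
I = 2633/479 (I = -2633/(-479) = -2633*(-1/479) = 2633/479 ≈ 5.4969)
(32420 + w(-130)) + I = (32420 - 130) + 2633/479 = 32290 + 2633/479 = 15469543/479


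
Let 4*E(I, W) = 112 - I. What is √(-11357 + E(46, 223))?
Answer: I*√45362/2 ≈ 106.49*I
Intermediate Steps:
E(I, W) = 28 - I/4 (E(I, W) = (112 - I)/4 = 28 - I/4)
√(-11357 + E(46, 223)) = √(-11357 + (28 - ¼*46)) = √(-11357 + (28 - 23/2)) = √(-11357 + 33/2) = √(-22681/2) = I*√45362/2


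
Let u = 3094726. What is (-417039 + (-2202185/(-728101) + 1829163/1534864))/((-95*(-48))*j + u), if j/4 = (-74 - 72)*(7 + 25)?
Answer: 466051389565717993/91774911596217556256 ≈ 0.0050782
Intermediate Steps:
j = -18688 (j = 4*((-74 - 72)*(7 + 25)) = 4*(-146*32) = 4*(-4672) = -18688)
(-417039 + (-2202185/(-728101) + 1829163/1534864))/((-95*(-48))*j + u) = (-417039 + (-2202185/(-728101) + 1829163/1534864))/(-95*(-48)*(-18688) + 3094726) = (-417039 + (-2202185*(-1/728101) + 1829163*(1/1534864)))/(4560*(-18688) + 3094726) = (-417039 + (2202185/728101 + 1829163/1534864))/(-85217280 + 3094726) = (-417039 + 4711869887303/1117536013264)/(-82122554) = -466051389565717993/1117536013264*(-1/82122554) = 466051389565717993/91774911596217556256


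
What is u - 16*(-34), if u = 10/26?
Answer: 7077/13 ≈ 544.38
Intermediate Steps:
u = 5/13 (u = 10*(1/26) = 5/13 ≈ 0.38462)
u - 16*(-34) = 5/13 - 16*(-34) = 5/13 + 544 = 7077/13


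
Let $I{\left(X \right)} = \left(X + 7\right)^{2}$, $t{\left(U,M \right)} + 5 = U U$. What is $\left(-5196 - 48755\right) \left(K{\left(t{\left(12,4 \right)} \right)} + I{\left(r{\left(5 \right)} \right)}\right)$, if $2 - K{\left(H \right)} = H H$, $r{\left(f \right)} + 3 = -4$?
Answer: $1042279369$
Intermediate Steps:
$r{\left(f \right)} = -7$ ($r{\left(f \right)} = -3 - 4 = -7$)
$t{\left(U,M \right)} = -5 + U^{2}$ ($t{\left(U,M \right)} = -5 + U U = -5 + U^{2}$)
$K{\left(H \right)} = 2 - H^{2}$ ($K{\left(H \right)} = 2 - H H = 2 - H^{2}$)
$I{\left(X \right)} = \left(7 + X\right)^{2}$
$\left(-5196 - 48755\right) \left(K{\left(t{\left(12,4 \right)} \right)} + I{\left(r{\left(5 \right)} \right)}\right) = \left(-5196 - 48755\right) \left(\left(2 - \left(-5 + 12^{2}\right)^{2}\right) + \left(7 - 7\right)^{2}\right) = - 53951 \left(\left(2 - \left(-5 + 144\right)^{2}\right) + 0^{2}\right) = - 53951 \left(\left(2 - 139^{2}\right) + 0\right) = - 53951 \left(\left(2 - 19321\right) + 0\right) = - 53951 \left(-19319 + 0\right) = \left(-53951\right) \left(-19319\right) = 1042279369$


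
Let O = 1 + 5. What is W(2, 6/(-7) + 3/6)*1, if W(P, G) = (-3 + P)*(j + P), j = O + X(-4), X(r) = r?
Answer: -4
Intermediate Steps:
O = 6
j = 2 (j = 6 - 4 = 2)
W(P, G) = (-3 + P)*(2 + P)
W(2, 6/(-7) + 3/6)*1 = (-6 + 2² - 1*2)*1 = (-6 + 4 - 2)*1 = -4*1 = -4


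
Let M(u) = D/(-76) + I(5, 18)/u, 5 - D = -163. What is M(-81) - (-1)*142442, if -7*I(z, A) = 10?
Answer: 1534504042/10773 ≈ 1.4244e+5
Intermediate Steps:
D = 168 (D = 5 - 1*(-163) = 5 + 163 = 168)
I(z, A) = -10/7 (I(z, A) = -⅐*10 = -10/7)
M(u) = -42/19 - 10/(7*u) (M(u) = 168/(-76) - 10/(7*u) = 168*(-1/76) - 10/(7*u) = -42/19 - 10/(7*u))
M(-81) - (-1)*142442 = (2/133)*(-95 - 147*(-81))/(-81) - (-1)*142442 = (2/133)*(-1/81)*(-95 + 11907) - 1*(-142442) = (2/133)*(-1/81)*11812 + 142442 = -23624/10773 + 142442 = 1534504042/10773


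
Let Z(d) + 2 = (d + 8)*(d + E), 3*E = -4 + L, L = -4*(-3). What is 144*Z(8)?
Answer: 24288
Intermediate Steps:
L = 12
E = 8/3 (E = (-4 + 12)/3 = (⅓)*8 = 8/3 ≈ 2.6667)
Z(d) = -2 + (8 + d)*(8/3 + d) (Z(d) = -2 + (d + 8)*(d + 8/3) = -2 + (8 + d)*(8/3 + d))
144*Z(8) = 144*(58/3 + 8² + (32/3)*8) = 144*(58/3 + 64 + 256/3) = 144*(506/3) = 24288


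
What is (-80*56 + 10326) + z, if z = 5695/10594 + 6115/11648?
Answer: 360760578611/61699456 ≈ 5847.1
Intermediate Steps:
z = 65558835/61699456 (z = 5695*(1/10594) + 6115*(1/11648) = 5695/10594 + 6115/11648 = 65558835/61699456 ≈ 1.0626)
(-80*56 + 10326) + z = (-80*56 + 10326) + 65558835/61699456 = (-4480 + 10326) + 65558835/61699456 = 5846 + 65558835/61699456 = 360760578611/61699456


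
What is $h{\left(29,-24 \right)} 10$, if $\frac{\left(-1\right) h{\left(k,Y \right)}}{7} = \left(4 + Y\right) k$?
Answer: $40600$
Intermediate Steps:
$h{\left(k,Y \right)} = - 7 k \left(4 + Y\right)$ ($h{\left(k,Y \right)} = - 7 \left(4 + Y\right) k = - 7 k \left(4 + Y\right)$)
$h{\left(29,-24 \right)} 10 = \left(-7\right) 29 \left(4 - 24\right) 10 = \left(-7\right) 29 \left(-20\right) 10 = 4060 \cdot 10 = 40600$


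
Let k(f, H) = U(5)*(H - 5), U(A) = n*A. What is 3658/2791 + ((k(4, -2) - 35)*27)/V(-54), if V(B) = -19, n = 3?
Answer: 10619482/53029 ≈ 200.26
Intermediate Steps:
U(A) = 3*A
k(f, H) = -75 + 15*H (k(f, H) = (3*5)*(H - 5) = 15*(-5 + H) = -75 + 15*H)
3658/2791 + ((k(4, -2) - 35)*27)/V(-54) = 3658/2791 + (((-75 + 15*(-2)) - 35)*27)/(-19) = 3658*(1/2791) + (((-75 - 30) - 35)*27)*(-1/19) = 3658/2791 + ((-105 - 35)*27)*(-1/19) = 3658/2791 - 140*27*(-1/19) = 3658/2791 - 3780*(-1/19) = 3658/2791 + 3780/19 = 10619482/53029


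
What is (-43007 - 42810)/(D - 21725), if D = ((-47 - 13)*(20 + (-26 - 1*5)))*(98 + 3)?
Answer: -85817/44935 ≈ -1.9098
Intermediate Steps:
D = 66660 (D = -60*(20 + (-26 - 5))*101 = -60*(20 - 31)*101 = -60*(-11)*101 = 660*101 = 66660)
(-43007 - 42810)/(D - 21725) = (-43007 - 42810)/(66660 - 21725) = -85817/44935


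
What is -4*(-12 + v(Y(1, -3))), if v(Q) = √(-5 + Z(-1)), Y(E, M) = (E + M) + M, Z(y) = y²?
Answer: 48 - 8*I ≈ 48.0 - 8.0*I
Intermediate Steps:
Y(E, M) = E + 2*M
v(Q) = 2*I (v(Q) = √(-5 + (-1)²) = √(-5 + 1) = √(-4) = 2*I)
-4*(-12 + v(Y(1, -3))) = -4*(-12 + 2*I) = 48 - 8*I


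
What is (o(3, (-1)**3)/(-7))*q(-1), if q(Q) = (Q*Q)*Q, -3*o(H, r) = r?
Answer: 1/21 ≈ 0.047619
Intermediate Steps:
o(H, r) = -r/3
q(Q) = Q**3 (q(Q) = Q**2*Q = Q**3)
(o(3, (-1)**3)/(-7))*q(-1) = (-1/3*(-1)**3/(-7))*(-1)**3 = (-1/3*(-1)*(-1/7))*(-1) = ((1/3)*(-1/7))*(-1) = -1/21*(-1) = 1/21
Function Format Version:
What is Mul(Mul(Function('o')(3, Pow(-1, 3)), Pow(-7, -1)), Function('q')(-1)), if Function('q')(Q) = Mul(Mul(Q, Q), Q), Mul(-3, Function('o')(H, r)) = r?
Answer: Rational(1, 21) ≈ 0.047619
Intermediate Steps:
Function('o')(H, r) = Mul(Rational(-1, 3), r)
Function('q')(Q) = Pow(Q, 3) (Function('q')(Q) = Mul(Pow(Q, 2), Q) = Pow(Q, 3))
Mul(Mul(Function('o')(3, Pow(-1, 3)), Pow(-7, -1)), Function('q')(-1)) = Mul(Mul(Mul(Rational(-1, 3), Pow(-1, 3)), Pow(-7, -1)), Pow(-1, 3)) = Mul(Mul(Mul(Rational(-1, 3), -1), Rational(-1, 7)), -1) = Mul(Mul(Rational(1, 3), Rational(-1, 7)), -1) = Mul(Rational(-1, 21), -1) = Rational(1, 21)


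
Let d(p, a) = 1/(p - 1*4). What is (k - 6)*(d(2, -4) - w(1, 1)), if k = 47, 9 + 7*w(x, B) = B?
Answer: 369/14 ≈ 26.357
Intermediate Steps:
d(p, a) = 1/(-4 + p) (d(p, a) = 1/(p - 4) = 1/(-4 + p))
w(x, B) = -9/7 + B/7
(k - 6)*(d(2, -4) - w(1, 1)) = (47 - 6)*(1/(-4 + 2) - (-9/7 + (1/7)*1)) = 41*(1/(-2) - (-9/7 + 1/7)) = 41*(-1/2 - 1*(-8/7)) = 41*(-1/2 + 8/7) = 41*(9/14) = 369/14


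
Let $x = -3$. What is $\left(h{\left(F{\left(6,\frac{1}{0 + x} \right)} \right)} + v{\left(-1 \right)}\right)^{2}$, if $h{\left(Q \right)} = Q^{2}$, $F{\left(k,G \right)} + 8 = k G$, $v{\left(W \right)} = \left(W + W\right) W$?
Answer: $10404$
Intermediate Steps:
$v{\left(W \right)} = 2 W^{2}$ ($v{\left(W \right)} = 2 W W = 2 W^{2}$)
$F{\left(k,G \right)} = -8 + G k$ ($F{\left(k,G \right)} = -8 + k G = -8 + G k$)
$\left(h{\left(F{\left(6,\frac{1}{0 + x} \right)} \right)} + v{\left(-1 \right)}\right)^{2} = \left(\left(-8 + \frac{1}{0 - 3} \cdot 6\right)^{2} + 2 \left(-1\right)^{2}\right)^{2} = \left(\left(-8 + \frac{1}{-3} \cdot 6\right)^{2} + 2 \cdot 1\right)^{2} = \left(\left(-8 - 2\right)^{2} + 2\right)^{2} = \left(\left(-10\right)^{2} + 2\right)^{2} = \left(100 + 2\right)^{2} = 102^{2} = 10404$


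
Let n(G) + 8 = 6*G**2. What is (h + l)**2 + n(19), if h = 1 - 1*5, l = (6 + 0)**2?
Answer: 3182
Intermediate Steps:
l = 36 (l = 6**2 = 36)
h = -4 (h = 1 - 5 = -4)
n(G) = -8 + 6*G**2
(h + l)**2 + n(19) = (-4 + 36)**2 + (-8 + 6*19**2) = 32**2 + (-8 + 6*361) = 1024 + (-8 + 2166) = 1024 + 2158 = 3182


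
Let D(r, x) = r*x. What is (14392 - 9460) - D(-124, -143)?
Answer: -12800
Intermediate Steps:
(14392 - 9460) - D(-124, -143) = (14392 - 9460) - (-124)*(-143) = 4932 - 1*17732 = 4932 - 17732 = -12800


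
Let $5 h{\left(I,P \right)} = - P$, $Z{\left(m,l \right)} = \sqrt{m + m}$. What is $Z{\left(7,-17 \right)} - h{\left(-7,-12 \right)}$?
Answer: $- \frac{12}{5} + \sqrt{14} \approx 1.3417$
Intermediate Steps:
$Z{\left(m,l \right)} = \sqrt{2} \sqrt{m}$ ($Z{\left(m,l \right)} = \sqrt{2 m} = \sqrt{2} \sqrt{m}$)
$h{\left(I,P \right)} = - \frac{P}{5}$ ($h{\left(I,P \right)} = \frac{\left(-1\right) P}{5} = - \frac{P}{5}$)
$Z{\left(7,-17 \right)} - h{\left(-7,-12 \right)} = \sqrt{2} \sqrt{7} - \left(- \frac{1}{5}\right) \left(-12\right) = \sqrt{14} - \frac{12}{5} = - \frac{12}{5} + \sqrt{14}$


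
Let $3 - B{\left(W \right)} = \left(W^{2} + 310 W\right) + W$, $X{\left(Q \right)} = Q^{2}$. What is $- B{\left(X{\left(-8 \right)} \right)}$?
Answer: $23997$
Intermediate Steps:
$B{\left(W \right)} = 3 - W^{2} - 311 W$ ($B{\left(W \right)} = 3 - \left(\left(W^{2} + 310 W\right) + W\right) = 3 - \left(W^{2} + 311 W\right) = 3 - W^{2} - 311 W$)
$- B{\left(X{\left(-8 \right)} \right)} = - (3 - \left(\left(-8\right)^{2}\right)^{2} - 311 \left(-8\right)^{2}) = - (3 - 64^{2} - 19904) = - (3 - 4096 - 19904) = \left(-1\right) \left(-23997\right) = 23997$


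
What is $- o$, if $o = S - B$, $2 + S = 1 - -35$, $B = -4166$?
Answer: $-4200$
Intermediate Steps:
$S = 34$ ($S = -2 + \left(1 - -35\right) = -2 + \left(1 + 35\right) = -2 + 36 = 34$)
$o = 4200$ ($o = 34 - -4166 = 34 + 4166 = 4200$)
$- o = \left(-1\right) 4200 = -4200$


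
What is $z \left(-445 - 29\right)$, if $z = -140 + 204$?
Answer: $-30336$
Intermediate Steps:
$z = 64$
$z \left(-445 - 29\right) = 64 \left(-445 - 29\right) = 64 \left(-474\right) = -30336$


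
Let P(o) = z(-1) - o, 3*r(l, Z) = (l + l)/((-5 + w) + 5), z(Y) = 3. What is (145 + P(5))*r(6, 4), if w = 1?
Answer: 572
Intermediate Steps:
r(l, Z) = 2*l/3 (r(l, Z) = ((l + l)/((-5 + 1) + 5))/3 = ((2*l)/(-4 + 5))/3 = ((2*l)/1)/3 = ((2*l)*1)/3 = (2*l)/3 = 2*l/3)
P(o) = 3 - o
(145 + P(5))*r(6, 4) = (145 + (3 - 1*5))*((⅔)*6) = (145 + (3 - 5))*4 = (145 - 2)*4 = 143*4 = 572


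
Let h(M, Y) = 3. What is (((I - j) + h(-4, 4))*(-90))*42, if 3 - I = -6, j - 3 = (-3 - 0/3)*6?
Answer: -102060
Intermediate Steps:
j = -15 (j = 3 + (-3 - 0/3)*6 = 3 + (-3 - 1*0)*6 = 3 + (-3 + 0)*6 = 3 - 3*6 = 3 - 18 = -15)
I = 9 (I = 3 - 1*(-6) = 3 + 6 = 9)
(((I - j) + h(-4, 4))*(-90))*42 = (((9 - 1*(-15)) + 3)*(-90))*42 = (((9 + 15) + 3)*(-90))*42 = ((24 + 3)*(-90))*42 = (27*(-90))*42 = -2430*42 = -102060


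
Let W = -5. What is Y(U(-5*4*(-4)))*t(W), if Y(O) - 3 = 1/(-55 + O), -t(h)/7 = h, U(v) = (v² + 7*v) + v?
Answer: 146692/1397 ≈ 105.01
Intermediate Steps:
U(v) = v² + 8*v
t(h) = -7*h
Y(O) = 3 + 1/(-55 + O)
Y(U(-5*4*(-4)))*t(W) = ((-164 + 3*((-5*4*(-4))*(8 - 5*4*(-4))))/(-55 + (-5*4*(-4))*(8 - 5*4*(-4))))*(-7*(-5)) = ((-164 + 3*((-20*(-4))*(8 - 20*(-4))))/(-55 + (-20*(-4))*(8 - 20*(-4))))*35 = ((-164 + 3*(80*(8 + 80)))/(-55 + 80*(8 + 80)))*35 = ((-164 + 3*(80*88))/(-55 + 80*88))*35 = ((-164 + 3*7040)/(-55 + 7040))*35 = ((-164 + 21120)/6985)*35 = ((1/6985)*20956)*35 = (20956/6985)*35 = 146692/1397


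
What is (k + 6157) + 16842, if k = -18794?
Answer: 4205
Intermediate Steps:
(k + 6157) + 16842 = (-18794 + 6157) + 16842 = -12637 + 16842 = 4205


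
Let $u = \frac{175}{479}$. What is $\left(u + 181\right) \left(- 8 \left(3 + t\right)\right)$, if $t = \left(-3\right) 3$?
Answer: $\frac{4169952}{479} \approx 8705.5$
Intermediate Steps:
$t = -9$
$u = \frac{175}{479}$ ($u = 175 \cdot \frac{1}{479} = \frac{175}{479} \approx 0.36534$)
$\left(u + 181\right) \left(- 8 \left(3 + t\right)\right) = \left(\frac{175}{479} + 181\right) \left(- 8 \left(3 - 9\right)\right) = \frac{86874 \left(\left(-8\right) \left(-6\right)\right)}{479} = \frac{86874}{479} \cdot 48 = \frac{4169952}{479}$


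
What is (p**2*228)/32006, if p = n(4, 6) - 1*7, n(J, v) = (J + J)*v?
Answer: 191634/16003 ≈ 11.975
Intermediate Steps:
n(J, v) = 2*J*v (n(J, v) = (2*J)*v = 2*J*v)
p = 41 (p = 2*4*6 - 1*7 = 48 - 7 = 41)
(p**2*228)/32006 = (41**2*228)/32006 = (1681*228)*(1/32006) = 383268*(1/32006) = 191634/16003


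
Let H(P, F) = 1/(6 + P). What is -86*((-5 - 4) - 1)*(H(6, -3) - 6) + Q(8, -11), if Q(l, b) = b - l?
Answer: -15322/3 ≈ -5107.3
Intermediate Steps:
-86*((-5 - 4) - 1)*(H(6, -3) - 6) + Q(8, -11) = -86*((-5 - 4) - 1)*(1/(6 + 6) - 6) + (-11 - 1*8) = -86*(-9 - 1)*(1/12 - 6) + (-11 - 8) = -(-860)*(1/12 - 6) - 19 = -(-860)*(-71)/12 - 19 = -86*355/6 - 19 = -15265/3 - 19 = -15322/3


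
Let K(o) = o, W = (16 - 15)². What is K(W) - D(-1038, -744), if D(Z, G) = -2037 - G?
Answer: 1294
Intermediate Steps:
W = 1 (W = 1² = 1)
K(W) - D(-1038, -744) = 1 - (-2037 - 1*(-744)) = 1 - (-2037 + 744) = 1 - 1*(-1293) = 1 + 1293 = 1294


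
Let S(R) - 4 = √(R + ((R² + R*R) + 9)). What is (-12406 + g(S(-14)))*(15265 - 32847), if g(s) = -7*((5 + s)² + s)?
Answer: 276213220 + 7015218*√43 ≈ 3.2221e+8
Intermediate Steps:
S(R) = 4 + √(9 + R + 2*R²) (S(R) = 4 + √(R + ((R² + R*R) + 9)) = 4 + √(R + ((R² + R²) + 9)) = 4 + √(R + (2*R² + 9)) = 4 + √(R + (9 + 2*R²)) = 4 + √(9 + R + 2*R²))
g(s) = -7*s - 7*(5 + s)² (g(s) = -7*(s + (5 + s)²) = -7*s - 7*(5 + s)²)
(-12406 + g(S(-14)))*(15265 - 32847) = (-12406 + (-7*(4 + √(9 - 14 + 2*(-14)²)) - 7*(5 + (4 + √(9 - 14 + 2*(-14)²)))²))*(15265 - 32847) = (-12406 + (-7*(4 + √(9 - 14 + 2*196)) - 7*(5 + (4 + √(9 - 14 + 2*196)))²))*(-17582) = (-12406 + (-7*(4 + √(9 - 14 + 392)) - 7*(5 + (4 + √(9 - 14 + 392)))²))*(-17582) = (-12406 + (-7*(4 + √387) - 7*(5 + (4 + √387))²))*(-17582) = (-12406 + (-7*(4 + 3*√43) - 7*(5 + (4 + 3*√43))²))*(-17582) = (-12406 + ((-28 - 21*√43) - 7*(9 + 3*√43)²))*(-17582) = (-12406 + (-28 - 21*√43 - 7*(9 + 3*√43)²))*(-17582) = (-12434 - 21*√43 - 7*(9 + 3*√43)²)*(-17582) = 218614588 + 123074*(9 + 3*√43)² + 369222*√43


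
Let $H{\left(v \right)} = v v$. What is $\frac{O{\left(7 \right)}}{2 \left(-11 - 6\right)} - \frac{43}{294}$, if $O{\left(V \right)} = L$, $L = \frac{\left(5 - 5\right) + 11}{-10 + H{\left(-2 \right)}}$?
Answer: $- \frac{923}{9996} \approx -0.092337$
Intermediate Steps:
$H{\left(v \right)} = v^{2}$
$L = - \frac{11}{6}$ ($L = \frac{\left(5 - 5\right) + 11}{-10 + \left(-2\right)^{2}} = \frac{\left(5 - 5\right) + 11}{-10 + 4} = \frac{0 + 11}{-6} = 11 \left(- \frac{1}{6}\right) = - \frac{11}{6} \approx -1.8333$)
$O{\left(V \right)} = - \frac{11}{6}$
$\frac{O{\left(7 \right)}}{2 \left(-11 - 6\right)} - \frac{43}{294} = - \frac{11}{6 \cdot 2 \left(-11 - 6\right)} - \frac{43}{294} = - \frac{11}{6 \cdot 2 \left(-17\right)} - \frac{43}{294} = - \frac{11}{6 \left(-34\right)} - \frac{43}{294} = \left(- \frac{11}{6}\right) \left(- \frac{1}{34}\right) - \frac{43}{294} = \frac{11}{204} - \frac{43}{294} = - \frac{923}{9996}$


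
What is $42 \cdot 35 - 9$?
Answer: $1461$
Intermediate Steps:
$42 \cdot 35 - 9 = 1470 - 9 = 1461$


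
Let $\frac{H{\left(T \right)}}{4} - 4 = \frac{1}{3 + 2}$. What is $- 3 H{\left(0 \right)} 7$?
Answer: $- \frac{1764}{5} \approx -352.8$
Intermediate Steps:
$H{\left(T \right)} = \frac{84}{5}$ ($H{\left(T \right)} = 16 + \frac{4}{3 + 2} = 16 + \frac{4}{5} = \frac{84}{5}$)
$- 3 H{\left(0 \right)} 7 = \left(-3\right) \frac{84}{5} \cdot 7 = \left(- \frac{252}{5}\right) 7 = - \frac{1764}{5}$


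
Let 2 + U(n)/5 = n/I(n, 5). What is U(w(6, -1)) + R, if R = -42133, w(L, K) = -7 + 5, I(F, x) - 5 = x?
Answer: -42144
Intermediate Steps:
I(F, x) = 5 + x
w(L, K) = -2
U(n) = -10 + n/2 (U(n) = -10 + 5*(n/(5 + 5)) = -10 + 5*(n/10) = -10 + n/2)
U(w(6, -1)) + R = (-10 + (½)*(-2)) - 42133 = (-10 - 1) - 42133 = -11 - 42133 = -42144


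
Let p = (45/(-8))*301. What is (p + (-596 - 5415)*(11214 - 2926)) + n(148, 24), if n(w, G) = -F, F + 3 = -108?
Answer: -398566001/8 ≈ -4.9821e+7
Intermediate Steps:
F = -111 (F = -3 - 108 = -111)
n(w, G) = 111 (n(w, G) = -1*(-111) = 111)
p = -13545/8 (p = (45*(-⅛))*301 = -45/8*301 = -13545/8 ≈ -1693.1)
(p + (-596 - 5415)*(11214 - 2926)) + n(148, 24) = (-13545/8 + (-596 - 5415)*(11214 - 2926)) + 111 = (-13545/8 - 6011*8288) + 111 = (-13545/8 - 49819168) + 111 = -398566889/8 + 111 = -398566001/8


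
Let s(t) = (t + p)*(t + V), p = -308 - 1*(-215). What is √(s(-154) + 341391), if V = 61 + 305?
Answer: √289027 ≈ 537.61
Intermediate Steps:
p = -93 (p = -308 + 215 = -93)
V = 366
s(t) = (-93 + t)*(366 + t) (s(t) = (t - 93)*(t + 366) = (-93 + t)*(366 + t))
√(s(-154) + 341391) = √((-34038 + (-154)² + 273*(-154)) + 341391) = √((-34038 + 23716 - 42042) + 341391) = √(-52364 + 341391) = √289027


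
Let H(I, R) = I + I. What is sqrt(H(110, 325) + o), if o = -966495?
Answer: 5*I*sqrt(38651) ≈ 982.99*I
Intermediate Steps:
H(I, R) = 2*I
sqrt(H(110, 325) + o) = sqrt(2*110 - 966495) = sqrt(220 - 966495) = sqrt(-966275) = 5*I*sqrt(38651)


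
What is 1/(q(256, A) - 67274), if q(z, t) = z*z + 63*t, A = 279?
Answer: 1/15839 ≈ 6.3135e-5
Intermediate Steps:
q(z, t) = z² + 63*t
1/(q(256, A) - 67274) = 1/((256² + 63*279) - 67274) = 1/((65536 + 17577) - 67274) = 1/(83113 - 67274) = 1/15839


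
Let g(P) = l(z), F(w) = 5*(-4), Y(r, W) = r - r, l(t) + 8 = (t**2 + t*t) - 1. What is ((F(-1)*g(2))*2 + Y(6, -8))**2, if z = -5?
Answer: 2689600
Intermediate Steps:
l(t) = -9 + 2*t**2 (l(t) = -8 + ((t**2 + t*t) - 1) = -8 + ((t**2 + t**2) - 1) = -8 + (2*t**2 - 1) = -8 + (-1 + 2*t**2) = -9 + 2*t**2)
Y(r, W) = 0
F(w) = -20
g(P) = 41 (g(P) = -9 + 2*(-5)**2 = -9 + 2*25 = -9 + 50 = 41)
((F(-1)*g(2))*2 + Y(6, -8))**2 = (-20*41*2 + 0)**2 = (-820*2 + 0)**2 = (-1640 + 0)**2 = (-1640)**2 = 2689600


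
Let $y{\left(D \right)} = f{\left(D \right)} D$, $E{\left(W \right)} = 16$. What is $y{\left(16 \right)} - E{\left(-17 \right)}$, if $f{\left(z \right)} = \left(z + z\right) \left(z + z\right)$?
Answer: $16368$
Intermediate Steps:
$f{\left(z \right)} = 4 z^{2}$ ($f{\left(z \right)} = 2 z 2 z = 4 z^{2}$)
$y{\left(D \right)} = 4 D^{3}$ ($y{\left(D \right)} = 4 D^{2} D = 4 D^{3}$)
$y{\left(16 \right)} - E{\left(-17 \right)} = 4 \cdot 16^{3} - 16 = 4 \cdot 4096 - 16 = 16384 - 16 = 16368$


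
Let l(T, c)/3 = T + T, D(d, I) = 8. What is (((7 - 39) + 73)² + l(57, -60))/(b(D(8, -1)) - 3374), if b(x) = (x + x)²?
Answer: -2023/3118 ≈ -0.64881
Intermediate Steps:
b(x) = 4*x² (b(x) = (2*x)² = 4*x²)
l(T, c) = 6*T (l(T, c) = 3*(T + T) = 3*(2*T) = 6*T)
(((7 - 39) + 73)² + l(57, -60))/(b(D(8, -1)) - 3374) = (((7 - 39) + 73)² + 6*57)/(4*8² - 3374) = ((-32 + 73)² + 342)/(4*64 - 3374) = (41² + 342)/(256 - 3374) = (1681 + 342)/(-3118) = 2023*(-1/3118) = -2023/3118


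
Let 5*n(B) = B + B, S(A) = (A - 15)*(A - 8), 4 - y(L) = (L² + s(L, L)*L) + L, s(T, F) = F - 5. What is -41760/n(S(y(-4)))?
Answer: -26100/767 ≈ -34.029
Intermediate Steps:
s(T, F) = -5 + F
y(L) = 4 - L - L² - L*(-5 + L) (y(L) = 4 - ((L² + (-5 + L)*L) + L) = 4 - ((L² + L*(-5 + L)) + L) = 4 - (L + L² + L*(-5 + L)) = 4 + (-L - L² - L*(-5 + L)) = 4 - L - L² - L*(-5 + L))
S(A) = (-15 + A)*(-8 + A)
n(B) = 2*B/5 (n(B) = (B + B)/5 = (2*B)/5 = 2*B/5)
-41760/n(S(y(-4))) = -41760*5/(2*(120 + (4 - 2*(-4)² + 4*(-4))² - 23*(4 - 2*(-4)² + 4*(-4)))) = -41760*5/(2*(120 + (4 - 2*16 - 16)² - 23*(4 - 2*16 - 16))) = -41760*5/(2*(120 + (4 - 32 - 16)² - 23*(4 - 32 - 16))) = -41760*5/(2*(120 + (-44)² - 23*(-44))) = -41760*5/(2*(120 + 1936 + 1012)) = -41760/((⅖)*3068) = -41760/6136/5 = -41760*5/6136 = -26100/767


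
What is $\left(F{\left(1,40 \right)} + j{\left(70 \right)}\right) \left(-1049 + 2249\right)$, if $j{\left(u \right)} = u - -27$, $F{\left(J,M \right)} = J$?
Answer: $117600$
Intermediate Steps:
$j{\left(u \right)} = 27 + u$ ($j{\left(u \right)} = u + 27 = 27 + u$)
$\left(F{\left(1,40 \right)} + j{\left(70 \right)}\right) \left(-1049 + 2249\right) = \left(1 + \left(27 + 70\right)\right) \left(-1049 + 2249\right) = \left(1 + 97\right) 1200 = 98 \cdot 1200 = 117600$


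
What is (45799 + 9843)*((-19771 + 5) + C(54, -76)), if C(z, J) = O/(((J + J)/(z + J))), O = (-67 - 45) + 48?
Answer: -20906368660/19 ≈ -1.1003e+9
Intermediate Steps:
O = -64 (O = -112 + 48 = -64)
C(z, J) = -32*(J + z)/J (C(z, J) = -64*(z + J)/(J + J) = -64*(J + z)/(2*J) = -32*(J + z)/J)
(45799 + 9843)*((-19771 + 5) + C(54, -76)) = (45799 + 9843)*((-19771 + 5) + (-32 - 32*54/(-76))) = 55642*(-19766 + (-32 - 32*54*(-1/76))) = 55642*(-19766 + (-32 + 432/19)) = 55642*(-19766 - 176/19) = 55642*(-375730/19) = -20906368660/19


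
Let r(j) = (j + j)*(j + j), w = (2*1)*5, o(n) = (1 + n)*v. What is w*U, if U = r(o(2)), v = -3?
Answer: 3240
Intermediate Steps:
o(n) = -3 - 3*n (o(n) = (1 + n)*(-3) = -3 - 3*n)
w = 10 (w = 2*5 = 10)
r(j) = 4*j² (r(j) = (2*j)*(2*j) = 4*j²)
U = 324 (U = 4*(-3 - 3*2)² = 4*(-3 - 6)² = 4*(-9)² = 4*81 = 324)
w*U = 10*324 = 3240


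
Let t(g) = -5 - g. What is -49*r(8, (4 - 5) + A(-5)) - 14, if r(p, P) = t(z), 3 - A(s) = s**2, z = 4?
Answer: 427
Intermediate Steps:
A(s) = 3 - s**2
r(p, P) = -9 (r(p, P) = -5 - 1*4 = -5 - 4 = -9)
-49*r(8, (4 - 5) + A(-5)) - 14 = -49*(-9) - 14 = 441 - 14 = 427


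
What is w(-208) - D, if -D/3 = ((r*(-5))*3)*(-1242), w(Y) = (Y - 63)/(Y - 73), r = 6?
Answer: 94230811/281 ≈ 3.3534e+5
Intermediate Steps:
w(Y) = (-63 + Y)/(-73 + Y)
D = -335340 (D = -3*(6*(-5))*3*(-1242) = -3*(-30*3)*(-1242) = -(-270)*(-1242) = -3*111780 = -335340)
w(-208) - D = (-63 - 208)/(-73 - 208) - 1*(-335340) = -271/(-281) + 335340 = -1/281*(-271) + 335340 = 271/281 + 335340 = 94230811/281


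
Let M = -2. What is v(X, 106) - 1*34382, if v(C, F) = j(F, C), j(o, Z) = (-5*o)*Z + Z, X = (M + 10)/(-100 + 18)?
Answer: -1407546/41 ≈ -34330.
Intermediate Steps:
X = -4/41 (X = (-2 + 10)/(-100 + 18) = 8/(-82) = 8*(-1/82) = -4/41 ≈ -0.097561)
j(o, Z) = Z - 5*Z*o (j(o, Z) = -5*Z*o + Z = Z - 5*Z*o)
v(C, F) = C*(1 - 5*F)
v(X, 106) - 1*34382 = -4*(1 - 5*106)/41 - 1*34382 = -4*(1 - 530)/41 - 34382 = -4/41*(-529) - 34382 = 2116/41 - 34382 = -1407546/41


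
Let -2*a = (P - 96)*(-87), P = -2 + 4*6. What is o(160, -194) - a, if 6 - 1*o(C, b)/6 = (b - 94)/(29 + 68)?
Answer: 317463/97 ≈ 3272.8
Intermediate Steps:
P = 22 (P = -2 + 24 = 22)
a = -3219 (a = -(22 - 96)*(-87)/2 = -(-37)*(-87) = -½*6438 = -3219)
o(C, b) = 4056/97 - 6*b/97 (o(C, b) = 36 - 6*(b - 94)/(29 + 68) = 36 - 6*(-94 + b)/97 = 36 - 6*(-94/97 + b/97) = 36 + (564/97 - 6*b/97) = 4056/97 - 6*b/97)
o(160, -194) - a = (4056/97 - 6/97*(-194)) - 1*(-3219) = (4056/97 + 12) + 3219 = 5220/97 + 3219 = 317463/97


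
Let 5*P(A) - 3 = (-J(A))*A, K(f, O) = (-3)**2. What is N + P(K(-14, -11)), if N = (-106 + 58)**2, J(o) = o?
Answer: 11442/5 ≈ 2288.4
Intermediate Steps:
K(f, O) = 9
P(A) = 3/5 - A**2/5 (P(A) = 3/5 + ((-A)*A)/5 = 3/5 + (-A**2)/5 = 3/5 - A**2/5)
N = 2304 (N = (-48)**2 = 2304)
N + P(K(-14, -11)) = 2304 + (3/5 - 1/5*9**2) = 2304 + (3/5 - 1/5*81) = 2304 + (3/5 - 81/5) = 2304 - 78/5 = 11442/5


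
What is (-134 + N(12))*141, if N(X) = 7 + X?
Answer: -16215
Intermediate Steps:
(-134 + N(12))*141 = (-134 + (7 + 12))*141 = (-134 + 19)*141 = -115*141 = -16215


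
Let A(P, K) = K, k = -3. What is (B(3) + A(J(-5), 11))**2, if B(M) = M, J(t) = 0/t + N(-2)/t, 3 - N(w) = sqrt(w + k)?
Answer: 196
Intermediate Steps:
N(w) = 3 - sqrt(-3 + w) (N(w) = 3 - sqrt(w - 3) = 3 - sqrt(-3 + w))
J(t) = (3 - I*sqrt(5))/t (J(t) = 0/t + (3 - sqrt(-3 - 2))/t = 0 + (3 - sqrt(-5))/t = 0 + (3 - I*sqrt(5))/t = (3 - I*sqrt(5))/t)
(B(3) + A(J(-5), 11))**2 = (3 + 11)**2 = 14**2 = 196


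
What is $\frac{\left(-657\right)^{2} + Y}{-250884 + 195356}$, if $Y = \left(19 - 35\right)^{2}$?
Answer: $- \frac{431905}{55528} \approx -7.7781$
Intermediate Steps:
$Y = 256$ ($Y = \left(-16\right)^{2} = 256$)
$\frac{\left(-657\right)^{2} + Y}{-250884 + 195356} = \frac{\left(-657\right)^{2} + 256}{-250884 + 195356} = \frac{431649 + 256}{-55528} = 431905 \left(- \frac{1}{55528}\right) = - \frac{431905}{55528}$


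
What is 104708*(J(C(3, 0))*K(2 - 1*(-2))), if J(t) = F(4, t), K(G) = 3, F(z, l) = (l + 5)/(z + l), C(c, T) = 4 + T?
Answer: 706779/2 ≈ 3.5339e+5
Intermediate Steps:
F(z, l) = (5 + l)/(l + z)
J(t) = (5 + t)/(4 + t) (J(t) = (5 + t)/(t + 4) = (5 + t)/(4 + t))
104708*(J(C(3, 0))*K(2 - 1*(-2))) = 104708*(((5 + (4 + 0))/(4 + (4 + 0)))*3) = 104708*(((5 + 4)/(4 + 4))*3) = 104708*((9/8)*3) = 104708*(27/8) = 706779/2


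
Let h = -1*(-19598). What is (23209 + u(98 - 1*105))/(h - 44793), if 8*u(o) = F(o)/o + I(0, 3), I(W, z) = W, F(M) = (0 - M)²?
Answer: -37133/40312 ≈ -0.92114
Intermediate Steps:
F(M) = M² (F(M) = (-M)² = M²)
h = 19598
u(o) = o/8 (u(o) = (o²/o + 0)/8 = (o + 0)/8 = o/8)
(23209 + u(98 - 1*105))/(h - 44793) = (23209 + (98 - 1*105)/8)/(19598 - 44793) = (23209 + (98 - 105)/8)/(-25195) = (23209 + (⅛)*(-7))*(-1/25195) = (23209 - 7/8)*(-1/25195) = (185665/8)*(-1/25195) = -37133/40312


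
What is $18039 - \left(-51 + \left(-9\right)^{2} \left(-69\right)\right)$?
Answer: $23679$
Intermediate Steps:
$18039 - \left(-51 + \left(-9\right)^{2} \left(-69\right)\right) = 18039 - \left(-51 + 81 \left(-69\right)\right) = 18039 - \left(-51 - 5589\right) = 18039 - -5640 = 18039 + 5640 = 23679$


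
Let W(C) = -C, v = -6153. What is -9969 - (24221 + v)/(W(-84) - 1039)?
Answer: -9502327/955 ≈ -9950.1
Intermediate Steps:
-9969 - (24221 + v)/(W(-84) - 1039) = -9969 - (24221 - 6153)/(-1*(-84) - 1039) = -9969 - 18068/(84 - 1039) = -9969 - 18068/(-955) = -9969 - 18068*(-1)/955 = -9969 - 1*(-18068/955) = -9969 + 18068/955 = -9502327/955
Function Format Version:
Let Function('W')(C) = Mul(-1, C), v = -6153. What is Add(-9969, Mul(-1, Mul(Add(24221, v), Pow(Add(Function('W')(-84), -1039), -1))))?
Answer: Rational(-9502327, 955) ≈ -9950.1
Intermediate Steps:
Add(-9969, Mul(-1, Mul(Add(24221, v), Pow(Add(Function('W')(-84), -1039), -1)))) = Add(-9969, Mul(-1, Mul(Add(24221, -6153), Pow(Add(Mul(-1, -84), -1039), -1)))) = Add(-9969, Mul(-1, Mul(18068, Pow(Add(84, -1039), -1)))) = Add(-9969, Mul(-1, Mul(18068, Pow(-955, -1)))) = Add(-9969, Mul(-1, Mul(18068, Rational(-1, 955)))) = Add(-9969, Mul(-1, Rational(-18068, 955))) = Add(-9969, Rational(18068, 955)) = Rational(-9502327, 955)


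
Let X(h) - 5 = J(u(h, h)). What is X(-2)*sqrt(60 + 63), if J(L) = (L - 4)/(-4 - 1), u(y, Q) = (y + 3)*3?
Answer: 26*sqrt(123)/5 ≈ 57.671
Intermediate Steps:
u(y, Q) = 9 + 3*y (u(y, Q) = (3 + y)*3 = 9 + 3*y)
J(L) = 4/5 - L/5 (J(L) = (-4 + L)/(-5) = (-4 + L)*(-1/5) = 4/5 - L/5)
X(h) = 4 - 3*h/5 (X(h) = 5 + (4/5 - (9 + 3*h)/5) = 5 + (4/5 + (-9/5 - 3*h/5)) = 5 + (-1 - 3*h/5) = 4 - 3*h/5)
X(-2)*sqrt(60 + 63) = (4 - 3/5*(-2))*sqrt(60 + 63) = (4 + 6/5)*sqrt(123) = 26*sqrt(123)/5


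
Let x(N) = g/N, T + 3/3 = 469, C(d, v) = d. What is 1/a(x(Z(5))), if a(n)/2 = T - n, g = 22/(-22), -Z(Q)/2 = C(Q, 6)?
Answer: 5/4679 ≈ 0.0010686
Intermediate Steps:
T = 468 (T = -1 + 469 = 468)
Z(Q) = -2*Q
g = -1 (g = 22*(-1/22) = -1)
x(N) = -1/N
a(n) = 936 - 2*n (a(n) = 2*(468 - n) = 936 - 2*n)
1/a(x(Z(5))) = 1/(936 - (-2)/((-2*5))) = 1/(936 - (-2)/(-10)) = 1/(936 - (-2)*(-1)/10) = 1/(936 - 2*⅒) = 1/(936 - ⅕) = 1/(4679/5) = 5/4679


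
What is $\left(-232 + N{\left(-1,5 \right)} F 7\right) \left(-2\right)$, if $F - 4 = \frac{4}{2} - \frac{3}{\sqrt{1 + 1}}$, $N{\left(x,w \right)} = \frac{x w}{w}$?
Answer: $548 - 21 \sqrt{2} \approx 518.3$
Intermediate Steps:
$N{\left(x,w \right)} = x$ ($N{\left(x,w \right)} = \frac{w x}{w} = x$)
$F = 6 - \frac{3 \sqrt{2}}{2}$ ($F = 4 + \left(\frac{4}{2} - \frac{3}{\sqrt{1 + 1}}\right) = 4 + \left(4 \cdot \frac{1}{2} - \frac{3}{\sqrt{2}}\right) = 4 + \left(2 - 3 \frac{\sqrt{2}}{2}\right) = 4 + \left(2 - \frac{3 \sqrt{2}}{2}\right) = 6 - \frac{3 \sqrt{2}}{2} \approx 3.8787$)
$\left(-232 + N{\left(-1,5 \right)} F 7\right) \left(-2\right) = \left(-232 + - (6 - \frac{3 \sqrt{2}}{2}) 7\right) \left(-2\right) = \left(-232 + \left(-6 + \frac{3 \sqrt{2}}{2}\right) 7\right) \left(-2\right) = \left(-232 - \left(42 - \frac{21 \sqrt{2}}{2}\right)\right) \left(-2\right) = \left(-274 + \frac{21 \sqrt{2}}{2}\right) \left(-2\right) = 548 - 21 \sqrt{2}$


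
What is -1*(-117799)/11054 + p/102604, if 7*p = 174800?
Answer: 21634694843/1984823078 ≈ 10.900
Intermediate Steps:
p = 174800/7 (p = (⅐)*174800 = 174800/7 ≈ 24971.)
-1*(-117799)/11054 + p/102604 = -1*(-117799)/11054 + (174800/7)/102604 = 117799*(1/11054) + (174800/7)*(1/102604) = 117799/11054 + 43700/179557 = 21634694843/1984823078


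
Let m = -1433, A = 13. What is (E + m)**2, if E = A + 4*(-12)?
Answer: 2155024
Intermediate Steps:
E = -35 (E = 13 + 4*(-12) = 13 - 48 = -35)
(E + m)**2 = (-35 - 1433)**2 = (-1468)**2 = 2155024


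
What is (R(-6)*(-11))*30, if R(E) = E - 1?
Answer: 2310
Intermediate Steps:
R(E) = -1 + E
(R(-6)*(-11))*30 = ((-1 - 6)*(-11))*30 = -7*(-11)*30 = 77*30 = 2310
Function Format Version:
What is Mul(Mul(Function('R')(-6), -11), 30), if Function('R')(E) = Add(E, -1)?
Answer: 2310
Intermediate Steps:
Function('R')(E) = Add(-1, E)
Mul(Mul(Function('R')(-6), -11), 30) = Mul(Mul(Add(-1, -6), -11), 30) = Mul(Mul(-7, -11), 30) = Mul(77, 30) = 2310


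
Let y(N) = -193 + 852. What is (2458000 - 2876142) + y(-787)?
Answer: -417483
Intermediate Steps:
y(N) = 659
(2458000 - 2876142) + y(-787) = (2458000 - 2876142) + 659 = -418142 + 659 = -417483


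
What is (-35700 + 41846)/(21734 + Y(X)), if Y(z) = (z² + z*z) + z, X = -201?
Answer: 6146/102335 ≈ 0.060058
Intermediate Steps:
Y(z) = z + 2*z² (Y(z) = (z² + z²) + z = 2*z² + z = z + 2*z²)
(-35700 + 41846)/(21734 + Y(X)) = (-35700 + 41846)/(21734 - 201*(1 + 2*(-201))) = 6146/(21734 - 201*(1 - 402)) = 6146/(21734 - 201*(-401)) = 6146/(21734 + 80601) = 6146/102335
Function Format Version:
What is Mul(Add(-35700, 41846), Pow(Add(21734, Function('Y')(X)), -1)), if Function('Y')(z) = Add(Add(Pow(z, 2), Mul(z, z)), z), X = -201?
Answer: Rational(6146, 102335) ≈ 0.060058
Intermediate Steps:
Function('Y')(z) = Add(z, Mul(2, Pow(z, 2))) (Function('Y')(z) = Add(Add(Pow(z, 2), Pow(z, 2)), z) = Add(Mul(2, Pow(z, 2)), z) = Add(z, Mul(2, Pow(z, 2))))
Mul(Add(-35700, 41846), Pow(Add(21734, Function('Y')(X)), -1)) = Mul(Add(-35700, 41846), Pow(Add(21734, Mul(-201, Add(1, Mul(2, -201)))), -1)) = Mul(6146, Pow(Add(21734, Mul(-201, Add(1, -402))), -1)) = Mul(6146, Pow(Add(21734, Mul(-201, -401)), -1)) = Mul(6146, Pow(Add(21734, 80601), -1)) = Mul(6146, Pow(102335, -1)) = Mul(6146, Rational(1, 102335)) = Rational(6146, 102335)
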